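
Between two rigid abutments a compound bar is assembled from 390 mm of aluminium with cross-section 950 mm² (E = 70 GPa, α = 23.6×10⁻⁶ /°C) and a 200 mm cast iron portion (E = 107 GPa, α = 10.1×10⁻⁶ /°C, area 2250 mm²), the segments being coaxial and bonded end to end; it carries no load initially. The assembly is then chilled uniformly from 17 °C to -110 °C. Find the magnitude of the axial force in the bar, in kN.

With the walls removed the bar would change length by δ_free = Σ αᵢΔT Lᵢ = 23.6×10⁻⁶×127×390 + 10.1×10⁻⁶×127×200 = 1.425 mm.
The rigid supports impose zero overall length change; the single axial force P common to all segments must satisfy P Σ Lᵢ/(AᵢEᵢ) = δ_free.
Σ Lᵢ/(AᵢEᵢ) = 390/(950×70×10³) + 200/(2250×107×10³) = 6.695×10⁻⁶ mm/N.
Hence P = δ_free / Σ(L/AE) = 1.425/6.695×10⁻⁶ = 212.9 kN (tensile).

P ≈ 213 kN (tensile)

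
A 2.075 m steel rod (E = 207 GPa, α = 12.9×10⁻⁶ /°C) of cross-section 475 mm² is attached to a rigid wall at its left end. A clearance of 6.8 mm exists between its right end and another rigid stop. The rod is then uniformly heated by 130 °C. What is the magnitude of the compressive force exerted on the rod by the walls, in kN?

P ≈ 0 kN

Free thermal elongation = αΔT L = 12.9×10⁻⁶ × 130 × 2075 = 3.48 mm.
This is smaller than the 6.8 mm clearance, so the rod expands freely without reaching the stop — the stress is zero.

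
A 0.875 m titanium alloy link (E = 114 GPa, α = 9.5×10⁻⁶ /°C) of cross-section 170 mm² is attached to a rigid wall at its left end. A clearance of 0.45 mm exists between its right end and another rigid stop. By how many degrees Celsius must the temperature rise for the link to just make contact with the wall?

ΔT ≈ 54.1 °C

The gap closes when αΔT L = 0.45 mm, since the link is still unstressed at that instant.
So ΔT = g/(αL) = 0.45/(9.5×10⁻⁶ × 875) = 54.14 °C.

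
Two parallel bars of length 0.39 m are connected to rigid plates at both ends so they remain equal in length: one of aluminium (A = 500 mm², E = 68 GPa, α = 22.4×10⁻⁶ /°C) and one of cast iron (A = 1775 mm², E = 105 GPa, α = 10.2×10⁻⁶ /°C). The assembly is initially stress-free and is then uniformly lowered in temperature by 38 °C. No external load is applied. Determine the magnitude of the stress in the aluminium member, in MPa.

σ ≈ 26.7 MPa (tensile)

The aluminium has the larger α, so on cooling it would change length more than the cast iron if both were free. The rigid plates force a common final length, so the aluminium is put into tension and the cast iron into compression, with equal and opposite forces P (no external load).
Equating the net (thermal + elastic) strains gives |α₁ − α₂|·ΔT = P·[1/(A₁E₁) + 1/(A₂E₂)].
|α₁ − α₂|·ΔT = 12.2×10⁻⁶ × 38 = 0.0004636.
1/(A₁E₁) + 1/(A₂E₂) = 1/(500×68×10³) + 1/(1775×105×10³) = 3.478×10⁻⁸ N⁻¹.
P = 0.0004636 / 3.478×10⁻⁸ = 13330 N = 13.33 kN.
σ_{aluminium} = P/A₁ = 13330/500 = 26.66 MPa, tensile.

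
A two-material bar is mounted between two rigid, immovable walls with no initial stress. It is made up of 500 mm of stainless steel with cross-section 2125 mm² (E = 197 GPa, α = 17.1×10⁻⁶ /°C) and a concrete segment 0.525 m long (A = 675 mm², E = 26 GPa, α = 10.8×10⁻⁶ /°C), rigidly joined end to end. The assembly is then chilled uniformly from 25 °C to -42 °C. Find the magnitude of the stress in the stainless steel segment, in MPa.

σ ≈ 14.4 MPa (tensile)

With the walls removed the bar would change length by δ_free = Σ αᵢΔT Lᵢ = 17.1×10⁻⁶×67×500 + 10.8×10⁻⁶×67×525 = 0.9527 mm.
The walls prevent any net length change, so an axial force P (same in every segment) develops. Compatibility: P · Σ Lᵢ/(AᵢEᵢ) = δ_free.
The series flexibility is Σ Lᵢ/(AᵢEᵢ) = 500/(2125×197×10³) + 525/(675×26×10³) = 3.111×10⁻⁵ mm/N.
P = 0.9527 / 3.111×10⁻⁵ = 30630 N = 30.63 kN, tensile.
σ_{stainless steel} = P / A = 30630 / 2125 = 14.41 MPa.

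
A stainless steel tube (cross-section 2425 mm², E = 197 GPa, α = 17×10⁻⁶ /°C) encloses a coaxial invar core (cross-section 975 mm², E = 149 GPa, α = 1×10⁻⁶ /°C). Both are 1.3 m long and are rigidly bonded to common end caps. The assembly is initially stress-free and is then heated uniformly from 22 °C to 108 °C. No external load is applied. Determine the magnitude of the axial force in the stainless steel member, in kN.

The stainless steel has the larger α, so on heating it would change length more than the invar if both were free. The rigid plates force a common final length, so the stainless steel is put into compression and the invar into tension, with equal and opposite forces P (no external load).
Equating the net (thermal + elastic) strains gives |α₁ − α₂|·ΔT = P·[1/(A₁E₁) + 1/(A₂E₂)].
|α₁ − α₂|·ΔT = 16×10⁻⁶ × 86 = 0.001376.
1/(A₁E₁) + 1/(A₂E₂) = 1/(2425×197×10³) + 1/(975×149×10³) = 8.977×10⁻⁹ N⁻¹.
P = 0.001376 / 8.977×10⁻⁹ = 153300 N = 153.3 kN.

P ≈ 153 kN (compressive in the stainless steel)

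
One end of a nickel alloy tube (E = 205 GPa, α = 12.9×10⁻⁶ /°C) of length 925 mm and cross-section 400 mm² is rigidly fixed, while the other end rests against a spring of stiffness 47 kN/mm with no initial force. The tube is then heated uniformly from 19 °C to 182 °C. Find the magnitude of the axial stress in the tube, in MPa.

If the spring were absent the tube would lengthen by αΔT L = 12.9×10⁻⁶ × 163 × 925 = 1.945 mm.
Let P be the compressive force at the spring. The tube shortens elastically by PL/(AE) and the spring compresses by P/k; together these equal δ_free.
P [ L/(AE) + 1/k ] = δ_free → P [ 925/(400×205×10³) + 1/(47×10³) ] = 1.945.
P = 1.945 / 3.256×10⁻⁵ = 59740 N.
σ = P/A = 59740/400 = 149.4 MPa.

σ ≈ 149 MPa (compressive)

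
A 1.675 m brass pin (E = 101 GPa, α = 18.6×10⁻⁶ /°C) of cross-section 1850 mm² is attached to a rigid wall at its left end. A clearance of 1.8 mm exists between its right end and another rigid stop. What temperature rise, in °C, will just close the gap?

ΔT ≈ 57.8 °C

The gap closes when αΔT L = 1.8 mm, since the pin is still unstressed at that instant.
So ΔT = g/(αL) = 1.8/(18.6×10⁻⁶ × 1675) = 57.78 °C.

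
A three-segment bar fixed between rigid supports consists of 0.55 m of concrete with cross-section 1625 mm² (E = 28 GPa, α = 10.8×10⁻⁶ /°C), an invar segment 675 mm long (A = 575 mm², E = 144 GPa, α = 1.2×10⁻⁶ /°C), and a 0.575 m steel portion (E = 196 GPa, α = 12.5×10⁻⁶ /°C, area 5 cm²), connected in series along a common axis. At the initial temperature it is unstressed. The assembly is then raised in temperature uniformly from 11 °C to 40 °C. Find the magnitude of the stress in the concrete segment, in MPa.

With the walls removed the bar would change length by δ_free = Σ αᵢΔT Lᵢ = 10.8×10⁻⁶×29×550 + 1.2×10⁻⁶×29×675 + 12.5×10⁻⁶×29×575 = 0.4042 mm.
Since the ends are fixed, an axial force P builds up, equal in every segment, with P · Σ Lᵢ/(AᵢEᵢ) = δ_free.
The series flexibility is Σ Lᵢ/(AᵢEᵢ) = 550/(1625×28×10³) + 675/(575×144×10³) + 575/(500×196×10³) = 2.611×10⁻⁵ mm/N.
Hence P = δ_free / Σ(L/AE) = 0.4042/2.611×10⁻⁵ = 15.48 kN (compressive).
σ_{concrete} = P / A = 15480 / 1625 = 9.527 MPa.

σ ≈ 9.53 MPa (compressive)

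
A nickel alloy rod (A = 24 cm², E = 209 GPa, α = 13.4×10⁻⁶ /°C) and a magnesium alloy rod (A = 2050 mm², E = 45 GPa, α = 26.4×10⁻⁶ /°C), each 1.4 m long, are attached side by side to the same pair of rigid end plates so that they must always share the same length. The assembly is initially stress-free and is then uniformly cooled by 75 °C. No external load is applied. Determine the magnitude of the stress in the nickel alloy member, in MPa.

Equilibrium of a rigid end plate with no external load gives equal and opposite internal forces ±P in the two members. Since α_{magnesium alloy} > α_{nickel alloy}, cooling drives the magnesium alloy into tension and the nickel alloy into compression.
Equating the net (thermal + elastic) strains gives |α₁ − α₂|·ΔT = P·[1/(A₁E₁) + 1/(A₂E₂)].
|α₁ − α₂|·ΔT = 13×10⁻⁶ × 75 = 0.000975.
1/(A₁E₁) + 1/(A₂E₂) = 1/(2400×209×10³) + 1/(2050×45×10³) = 1.283×10⁻⁸ N⁻¹.
P = 0.000975 / 1.283×10⁻⁸ = 75970 N = 75.97 kN.
σ_{nickel alloy} = P/A₁ = 75970/2400 = 31.65 MPa, compressive.

σ ≈ 31.7 MPa (compressive)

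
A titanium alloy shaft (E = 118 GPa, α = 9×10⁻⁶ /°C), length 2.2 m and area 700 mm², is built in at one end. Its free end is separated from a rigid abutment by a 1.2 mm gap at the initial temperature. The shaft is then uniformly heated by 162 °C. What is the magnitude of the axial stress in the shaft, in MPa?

σ ≈ 108 MPa (compressive)

Unrestrained expansion: δ_free = αΔT L = 9×10⁻⁶ × 162 × 2200 = 3.208 mm.
This exceeds the 1.2 mm gap, so the wall pushes back. The portion of expansion that must be recovered elastically is δ_free − gap = 3.208 − 1.2 = 2.008 mm.
So σ = E(δ_free − g)/L = 118×10³ × 2.008/2200 = 107.7 MPa.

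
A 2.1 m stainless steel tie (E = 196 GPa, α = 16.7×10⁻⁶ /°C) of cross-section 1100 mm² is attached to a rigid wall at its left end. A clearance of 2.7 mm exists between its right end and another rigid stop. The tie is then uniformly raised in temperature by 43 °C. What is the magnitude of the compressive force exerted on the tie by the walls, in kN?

P ≈ 0 kN

If the wall were absent the tie would grow by αΔT L = 16.7×10⁻⁶ × 43 × 2100 = 1.508 mm.
Since δ_free = 1.51 mm is less than the 2.7 mm gap, the tie never touches the wall. No axial force develops.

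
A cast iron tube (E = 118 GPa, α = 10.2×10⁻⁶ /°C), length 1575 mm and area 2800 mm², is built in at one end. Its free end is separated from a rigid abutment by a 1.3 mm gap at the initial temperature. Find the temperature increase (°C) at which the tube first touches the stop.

ΔT ≈ 80.9 °C

Contact occurs when the free expansion equals the gap: αΔT L = 1.3 mm.
So ΔT = g/(αL) = 1.3/(10.2×10⁻⁶ × 1575) = 80.92 °C.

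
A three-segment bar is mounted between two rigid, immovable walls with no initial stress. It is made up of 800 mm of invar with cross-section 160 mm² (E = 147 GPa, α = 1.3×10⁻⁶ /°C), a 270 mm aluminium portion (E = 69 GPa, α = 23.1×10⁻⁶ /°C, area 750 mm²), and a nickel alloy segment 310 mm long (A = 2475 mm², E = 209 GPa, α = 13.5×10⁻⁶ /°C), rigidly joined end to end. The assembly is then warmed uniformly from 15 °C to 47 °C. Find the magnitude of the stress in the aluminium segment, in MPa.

With the walls removed the bar would change length by δ_free = Σ αᵢΔT Lᵢ = 1.3×10⁻⁶×32×800 + 23.1×10⁻⁶×32×270 + 13.5×10⁻⁶×32×310 = 0.3668 mm.
Since the ends are fixed, an axial force P builds up, equal in every segment, with P · Σ Lᵢ/(AᵢEᵢ) = δ_free.
The series flexibility is Σ Lᵢ/(AᵢEᵢ) = 800/(160×147×10³) + 270/(750×69×10³) + 310/(2475×209×10³) = 3.983×10⁻⁵ mm/N.
So P = 0.3668 / 3.983×10⁻⁵ = 9.209 kN, compressive.
σ_{aluminium} = P / A = 9209 / 750 = 12.28 MPa.

σ ≈ 12.3 MPa (compressive)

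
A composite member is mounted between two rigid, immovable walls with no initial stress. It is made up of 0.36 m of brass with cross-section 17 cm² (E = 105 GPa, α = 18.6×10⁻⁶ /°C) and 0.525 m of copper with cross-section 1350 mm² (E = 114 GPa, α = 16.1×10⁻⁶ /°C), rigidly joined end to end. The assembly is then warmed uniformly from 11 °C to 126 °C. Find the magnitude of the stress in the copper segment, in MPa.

σ ≈ 238 MPa (compressive)

Free thermal expansion of the whole bar: Σ αᵢΔT Lᵢ = 18.6×10⁻⁶×115×360 + 16.1×10⁻⁶×115×525 = 1.742 mm.
The walls prevent any net length change, so an axial force P (same in every segment) develops. Compatibility: P · Σ Lᵢ/(AᵢEᵢ) = δ_free.
Σ Lᵢ/(AᵢEᵢ) = 360/(1700×105×10³) + 525/(1350×114×10³) = 5.428×10⁻⁶ mm/N.
P = 1.742 / 5.428×10⁻⁶ = 320900 N = 320.9 kN, compressive.
σ_{copper} = P / A = 320900 / 1350 = 237.7 MPa.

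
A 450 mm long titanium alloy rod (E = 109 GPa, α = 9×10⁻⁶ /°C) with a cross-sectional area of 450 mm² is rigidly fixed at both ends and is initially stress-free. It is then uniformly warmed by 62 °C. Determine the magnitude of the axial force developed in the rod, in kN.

P ≈ 27.4 kN (compressive)

The ends cannot move, so σ = EαΔT = 109×10³ × 9×10⁻⁶ × 62 = 60.82 MPa.
Axial force P = σA = 60.82 × 450 = 27370 N = 27.37 kN, compressive.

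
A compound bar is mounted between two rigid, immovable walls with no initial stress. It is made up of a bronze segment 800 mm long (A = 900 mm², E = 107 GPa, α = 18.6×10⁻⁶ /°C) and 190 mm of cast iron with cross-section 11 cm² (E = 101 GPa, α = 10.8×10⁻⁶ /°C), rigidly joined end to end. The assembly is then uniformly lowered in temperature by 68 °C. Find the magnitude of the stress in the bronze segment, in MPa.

Free thermal contraction of the whole bar: Σ αᵢΔT Lᵢ = 18.6×10⁻⁶×68×800 + 10.8×10⁻⁶×68×190 = 1.151 mm.
The walls prevent any net length change, so an axial force P (same in every segment) develops. Compatibility: P · Σ Lᵢ/(AᵢEᵢ) = δ_free.
Σ Lᵢ/(AᵢEᵢ) = 800/(900×107×10³) + 190/(1100×101×10³) = 1.002×10⁻⁵ mm/N.
So P = 1.151 / 1.002×10⁻⁵ = 114.9 kN, tensile.
σ_{bronze} = P / A = 114900 / 900 = 127.7 MPa.

σ ≈ 128 MPa (tensile)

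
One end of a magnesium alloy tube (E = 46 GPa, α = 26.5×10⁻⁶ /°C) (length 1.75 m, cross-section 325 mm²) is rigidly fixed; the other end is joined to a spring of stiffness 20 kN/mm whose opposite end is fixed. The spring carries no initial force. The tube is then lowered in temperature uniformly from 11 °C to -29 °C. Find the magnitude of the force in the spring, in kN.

P ≈ 11.1 kN

The unrestrained thermal change is αΔT L = 26.5×10⁻⁶ × 40 × 1750 = 1.855 mm.
Let P be the tensile force in the spring. The tube extends elastically by PL/(AE) and the spring stretches by P/k; together these equal δ_free.
So P = δ_free / [L/(AE) + 1/k] = 1.855 / [ 1750/(325×46×10³) + 1/(20×10³) ].
P = 1.855 / 0.0001671 = 11100 N.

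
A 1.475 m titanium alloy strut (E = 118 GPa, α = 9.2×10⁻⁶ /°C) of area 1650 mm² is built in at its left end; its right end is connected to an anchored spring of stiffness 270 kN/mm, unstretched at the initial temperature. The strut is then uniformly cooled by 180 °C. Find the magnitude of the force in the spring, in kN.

The unrestrained thermal change is αΔT L = 9.2×10⁻⁶ × 180 × 1475 = 2.443 mm.
With a force P in the spring, the elastic change of the strut is PL/(AE) and that of the spring is P/k; compatibility requires their sum to equal δ_free.
P [ L/(AE) + 1/k ] = δ_free → P [ 1475/(1650×118×10³) + 1/(270×10³) ] = 2.443.
P = 2.443 / 1.128×10⁻⁵ = 216600 N.

P ≈ 217 kN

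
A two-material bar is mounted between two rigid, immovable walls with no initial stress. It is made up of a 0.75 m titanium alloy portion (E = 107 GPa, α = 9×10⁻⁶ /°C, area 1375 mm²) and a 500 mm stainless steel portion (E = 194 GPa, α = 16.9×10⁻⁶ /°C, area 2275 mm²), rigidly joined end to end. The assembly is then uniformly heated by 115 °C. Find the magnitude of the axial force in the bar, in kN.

P ≈ 281 kN (compressive)

With the walls removed the bar would change length by δ_free = Σ αᵢΔT Lᵢ = 9×10⁻⁶×115×750 + 16.9×10⁻⁶×115×500 = 1.748 mm.
The walls prevent any net length change, so an axial force P (same in every segment) develops. Compatibility: P · Σ Lᵢ/(AᵢEᵢ) = δ_free.
The series flexibility is Σ Lᵢ/(AᵢEᵢ) = 750/(1375×107×10³) + 500/(2275×194×10³) = 6.231×10⁻⁶ mm/N.
P = 1.748 / 6.231×10⁻⁶ = 280600 N = 280.6 kN, compressive.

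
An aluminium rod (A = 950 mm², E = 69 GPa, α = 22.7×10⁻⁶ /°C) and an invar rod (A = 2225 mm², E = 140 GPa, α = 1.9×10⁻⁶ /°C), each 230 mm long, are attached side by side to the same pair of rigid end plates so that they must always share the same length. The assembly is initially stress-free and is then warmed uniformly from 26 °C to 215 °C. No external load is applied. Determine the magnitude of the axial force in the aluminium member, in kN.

P ≈ 213 kN (compressive in the aluminium)

Equilibrium of a rigid end plate with no external load gives equal and opposite internal forces ±P in the two members. Since α_{aluminium} > α_{invar}, heating drives the aluminium into compression and the invar into tension.
Compatibility of the two members (thermal + elastic change equal): (α₁ − α₂)ΔT = P·[1/(A₁E₁) + 1/(A₂E₂)].
|α₁ − α₂|·ΔT = 20.8×10⁻⁶ × 189 = 0.003931.
1/(A₁E₁) + 1/(A₂E₂) = 1/(950×69×10³) + 1/(2225×140×10³) = 1.847×10⁻⁸ N⁻¹.
So P = 0.003931 / 1.847×10⁻⁸ = 212.9 kN.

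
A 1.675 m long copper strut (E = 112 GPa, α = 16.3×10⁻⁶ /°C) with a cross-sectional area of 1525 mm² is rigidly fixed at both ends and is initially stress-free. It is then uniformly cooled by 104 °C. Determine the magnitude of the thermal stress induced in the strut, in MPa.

Because both ends are immovable the net strain is zero, and the suppressed thermal strain is αΔT = 16.3×10⁻⁶ × 104 = 1695.2×10⁻⁶.
Hence σ = E·αΔT = 112×10³ × 1695.2×10⁻⁶ = 189.9 MPa, tensile.

σ ≈ 190 MPa (tensile)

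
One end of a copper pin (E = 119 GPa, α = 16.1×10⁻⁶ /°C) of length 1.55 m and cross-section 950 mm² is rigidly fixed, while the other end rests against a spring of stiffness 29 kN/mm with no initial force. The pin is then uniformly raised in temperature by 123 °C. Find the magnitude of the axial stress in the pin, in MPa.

The unrestrained thermal change is αΔT L = 16.1×10⁻⁶ × 123 × 1550 = 3.069 mm.
With a force P in the spring, the elastic change of the pin is PL/(AE) and that of the spring is P/k; compatibility requires their sum to equal δ_free.
So P = δ_free / [L/(AE) + 1/k] = 3.069 / [ 1550/(950×119×10³) + 1/(29×10³) ].
P = 3.069 / 4.819×10⁻⁵ = 63690 N.
σ = P/A = 63690/950 = 67.04 MPa.

σ ≈ 67 MPa (compressive)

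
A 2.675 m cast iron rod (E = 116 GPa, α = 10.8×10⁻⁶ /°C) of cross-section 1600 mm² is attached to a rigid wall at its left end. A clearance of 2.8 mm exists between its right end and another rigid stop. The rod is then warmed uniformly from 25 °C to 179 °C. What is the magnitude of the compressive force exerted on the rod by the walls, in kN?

If the wall were absent the rod would grow by αΔT L = 10.8×10⁻⁶ × 154 × 2675 = 4.449 mm.
After closing the 2.8 mm clearance, 4.449 − 2.8 = 1.649 mm of expansion remains to be suppressed by the wall.
Compatibility: PL/(AE) = 1.649 mm, so σ = P/A = E × (1.649/2675) = 71.51 MPa.
Force on the wall = σA = 71.51 × 1600 mm² = 114.4 kN.

P ≈ 114 kN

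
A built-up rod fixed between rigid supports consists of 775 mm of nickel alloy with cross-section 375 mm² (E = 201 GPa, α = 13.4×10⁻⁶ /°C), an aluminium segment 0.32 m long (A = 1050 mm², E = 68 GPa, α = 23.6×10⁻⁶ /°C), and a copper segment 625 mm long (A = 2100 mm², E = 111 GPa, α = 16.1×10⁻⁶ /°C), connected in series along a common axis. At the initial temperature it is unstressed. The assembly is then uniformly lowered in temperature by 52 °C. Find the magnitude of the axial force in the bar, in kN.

P ≈ 83.5 kN (tensile)

Free thermal contraction of the whole bar: Σ αᵢΔT Lᵢ = 13.4×10⁻⁶×52×775 + 23.6×10⁻⁶×52×320 + 16.1×10⁻⁶×52×625 = 1.456 mm.
Since the ends are fixed, an axial force P builds up, equal in every segment, with P · Σ Lᵢ/(AᵢEᵢ) = δ_free.
The series flexibility is Σ Lᵢ/(AᵢEᵢ) = 775/(375×201×10³) + 320/(1050×68×10³) + 625/(2100×111×10³) = 1.744×10⁻⁵ mm/N.
Hence P = δ_free / Σ(L/AE) = 1.456/1.744×10⁻⁵ = 83.46 kN (tensile).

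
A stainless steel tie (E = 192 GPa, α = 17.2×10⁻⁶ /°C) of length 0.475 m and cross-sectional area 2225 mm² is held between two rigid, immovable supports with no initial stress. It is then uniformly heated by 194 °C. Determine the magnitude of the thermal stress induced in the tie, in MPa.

σ ≈ 641 MPa (compressive)

Because both ends are immovable the net strain is zero, and the suppressed thermal strain is αΔT = 17.2×10⁻⁶ × 194 = 3336.8×10⁻⁶.
σ = EαΔT = 192×10³ × 17.2×10⁻⁶ × 194 = 640.7 MPa (compressive; the tie is trying to expand).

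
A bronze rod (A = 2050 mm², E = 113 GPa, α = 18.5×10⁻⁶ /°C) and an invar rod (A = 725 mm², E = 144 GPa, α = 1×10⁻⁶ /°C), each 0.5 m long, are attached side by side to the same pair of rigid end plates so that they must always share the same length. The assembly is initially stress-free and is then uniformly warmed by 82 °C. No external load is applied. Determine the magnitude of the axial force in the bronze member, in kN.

The bronze has the larger α, so on heating it would change length more than the invar if both were free. The rigid plates force a common final length, so the bronze is put into compression and the invar into tension, with equal and opposite forces P (no external load).
Equating the net (thermal + elastic) strains gives |α₁ − α₂|·ΔT = P·[1/(A₁E₁) + 1/(A₂E₂)].
|α₁ − α₂|·ΔT = 17.5×10⁻⁶ × 82 = 0.001435.
1/(A₁E₁) + 1/(A₂E₂) = 1/(2050×113×10³) + 1/(725×144×10³) = 1.39×10⁻⁸ N⁻¹.
P = 0.001435 / 1.39×10⁻⁸ = 103300 N = 103.3 kN.

P ≈ 103 kN (compressive in the bronze)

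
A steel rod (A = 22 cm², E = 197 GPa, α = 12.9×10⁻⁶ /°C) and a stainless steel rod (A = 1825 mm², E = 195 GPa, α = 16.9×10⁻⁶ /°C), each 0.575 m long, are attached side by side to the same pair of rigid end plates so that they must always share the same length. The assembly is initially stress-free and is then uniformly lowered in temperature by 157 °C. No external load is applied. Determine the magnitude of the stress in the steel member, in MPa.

Equilibrium of a rigid end plate with no external load gives equal and opposite internal forces ±P in the two members. Since α_{stainless steel} > α_{steel}, cooling drives the stainless steel into tension and the steel into compression.
Equating the net (thermal + elastic) strains gives |α₁ − α₂|·ΔT = P·[1/(A₁E₁) + 1/(A₂E₂)].
|α₁ − α₂|·ΔT = 4×10⁻⁶ × 157 = 0.000628.
1/(A₁E₁) + 1/(A₂E₂) = 1/(2200×197×10³) + 1/(1825×195×10³) = 5.117×10⁻⁹ N⁻¹.
P = 0.000628 / 5.117×10⁻⁹ = 122700 N = 122.7 kN.
σ_{steel} = P/A₁ = 122700/2200 = 55.78 MPa, compressive.

σ ≈ 55.8 MPa (compressive)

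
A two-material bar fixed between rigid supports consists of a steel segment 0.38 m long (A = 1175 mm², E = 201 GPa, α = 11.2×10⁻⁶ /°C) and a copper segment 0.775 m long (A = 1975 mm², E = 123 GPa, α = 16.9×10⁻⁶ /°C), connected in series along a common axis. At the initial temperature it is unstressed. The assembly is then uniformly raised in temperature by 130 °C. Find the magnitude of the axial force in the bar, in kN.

P ≈ 470 kN (compressive)

Free thermal expansion of the whole bar: Σ αᵢΔT Lᵢ = 11.2×10⁻⁶×130×380 + 16.9×10⁻⁶×130×775 = 2.256 mm.
Since the ends are fixed, an axial force P builds up, equal in every segment, with P · Σ Lᵢ/(AᵢEᵢ) = δ_free.
The series flexibility is Σ Lᵢ/(AᵢEᵢ) = 380/(1175×201×10³) + 775/(1975×123×10³) = 4.799×10⁻⁶ mm/N.
P = 2.256 / 4.799×10⁻⁶ = 470100 N = 470.1 kN, compressive.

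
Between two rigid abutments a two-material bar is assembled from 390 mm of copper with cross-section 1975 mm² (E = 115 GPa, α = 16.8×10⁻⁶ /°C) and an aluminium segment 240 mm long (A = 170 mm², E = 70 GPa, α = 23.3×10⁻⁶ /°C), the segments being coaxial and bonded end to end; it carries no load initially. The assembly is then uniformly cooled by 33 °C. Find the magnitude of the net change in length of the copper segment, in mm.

Free thermal contraction of the whole bar: Σ αᵢΔT Lᵢ = 16.8×10⁻⁶×33×390 + 23.3×10⁻⁶×33×240 = 0.4008 mm.
The walls prevent any net length change, so an axial force P (same in every segment) develops. Compatibility: P · Σ Lᵢ/(AᵢEᵢ) = δ_free.
The series flexibility is Σ Lᵢ/(AᵢEᵢ) = 390/(1975×115×10³) + 240/(170×70×10³) = 2.189×10⁻⁵ mm/N.
Hence P = δ_free / Σ(L/AE) = 0.4008/2.189×10⁻⁵ = 18.31 kN (tensile).
For the copper segment, free thermal change = 16.8×10⁻⁶×33×390 = 0.2162 mm and elastic change from P = 18310×390/(1975×115×10³) = 0.03144 mm; these oppose, so the net change is 0.185 mm (segment shortens).

|ΔL| ≈ 0.185 mm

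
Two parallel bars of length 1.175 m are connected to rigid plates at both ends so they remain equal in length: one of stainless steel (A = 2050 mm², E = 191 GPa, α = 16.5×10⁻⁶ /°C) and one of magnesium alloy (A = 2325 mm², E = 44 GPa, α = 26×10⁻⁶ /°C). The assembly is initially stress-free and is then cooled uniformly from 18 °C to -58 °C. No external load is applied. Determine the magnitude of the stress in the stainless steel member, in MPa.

σ ≈ 28.6 MPa (compressive)

The magnesium alloy has the larger α, so on cooling it would change length more than the stainless steel if both were free. The rigid plates force a common final length, so the magnesium alloy is put into tension and the stainless steel into compression, with equal and opposite forces P (no external load).
Equating the net (thermal + elastic) strains gives |α₁ − α₂|·ΔT = P·[1/(A₁E₁) + 1/(A₂E₂)].
|α₁ − α₂|·ΔT = 9.5×10⁻⁶ × 76 = 0.000722.
1/(A₁E₁) + 1/(A₂E₂) = 1/(2050×191×10³) + 1/(2325×44×10³) = 1.233×10⁻⁸ N⁻¹.
P = 0.000722 / 1.233×10⁻⁸ = 58560 N = 58.56 kN.
σ_{stainless steel} = P/A₁ = 58560/2050 = 28.57 MPa, compressive.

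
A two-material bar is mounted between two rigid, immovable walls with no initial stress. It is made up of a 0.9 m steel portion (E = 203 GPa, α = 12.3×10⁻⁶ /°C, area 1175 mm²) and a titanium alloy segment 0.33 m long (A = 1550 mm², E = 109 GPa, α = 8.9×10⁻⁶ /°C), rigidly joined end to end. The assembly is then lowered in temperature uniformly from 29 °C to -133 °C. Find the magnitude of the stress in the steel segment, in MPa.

σ ≈ 337 MPa (tensile)

With the walls removed the bar would change length by δ_free = Σ αᵢΔT Lᵢ = 12.3×10⁻⁶×162×900 + 8.9×10⁻⁶×162×330 = 2.269 mm.
The rigid supports impose zero overall length change; the single axial force P common to all segments must satisfy P Σ Lᵢ/(AᵢEᵢ) = δ_free.
Σ Lᵢ/(AᵢEᵢ) = 900/(1175×203×10³) + 330/(1550×109×10³) = 5.726×10⁻⁶ mm/N.
P = 2.269 / 5.726×10⁻⁶ = 396300 N = 396.3 kN, tensile.
σ_{steel} = P / A = 396300 / 1175 = 337.2 MPa.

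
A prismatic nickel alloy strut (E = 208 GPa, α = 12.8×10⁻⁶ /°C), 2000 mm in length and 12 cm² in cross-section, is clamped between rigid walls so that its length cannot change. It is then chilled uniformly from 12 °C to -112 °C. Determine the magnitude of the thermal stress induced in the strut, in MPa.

σ ≈ 330 MPa (tensile)

With length fixed, the mechanical strain must cancel the thermal strain αΔT = 12.8×10⁻⁶ × 124 = 1587.2×10⁻⁶.
σ = EαΔT = 208×10³ × 12.8×10⁻⁶ × 124 = 330.1 MPa (tensile; the strut is trying to contract).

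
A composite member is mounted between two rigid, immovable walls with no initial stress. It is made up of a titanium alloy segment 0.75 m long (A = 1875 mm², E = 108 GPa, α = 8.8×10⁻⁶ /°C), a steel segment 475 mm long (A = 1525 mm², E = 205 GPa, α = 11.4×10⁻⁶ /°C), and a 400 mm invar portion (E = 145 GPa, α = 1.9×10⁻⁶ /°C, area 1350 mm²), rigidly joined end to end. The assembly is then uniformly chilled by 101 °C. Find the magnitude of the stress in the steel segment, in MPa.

σ ≈ 116 MPa (tensile)

Free thermal contraction of the whole bar: Σ αᵢΔT Lᵢ = 8.8×10⁻⁶×101×750 + 11.4×10⁻⁶×101×475 + 1.9×10⁻⁶×101×400 = 1.29 mm.
Since the ends are fixed, an axial force P builds up, equal in every segment, with P · Σ Lᵢ/(AᵢEᵢ) = δ_free.
Σ Lᵢ/(AᵢEᵢ) = 750/(1875×108×10³) + 475/(1525×205×10³) + 400/(1350×145×10³) = 7.267×10⁻⁶ mm/N.
So P = 1.29 / 7.267×10⁻⁶ = 177.6 kN, tensile.
σ_{steel} = P / A = 177600 / 1525 = 116.4 MPa.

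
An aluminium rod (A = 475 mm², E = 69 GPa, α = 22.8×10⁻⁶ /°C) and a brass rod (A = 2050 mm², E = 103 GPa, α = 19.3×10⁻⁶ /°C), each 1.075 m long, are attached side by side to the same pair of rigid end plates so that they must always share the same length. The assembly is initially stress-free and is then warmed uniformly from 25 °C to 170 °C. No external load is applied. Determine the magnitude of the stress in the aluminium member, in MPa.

σ ≈ 30.3 MPa (compressive)

Both members must finish at the same length. With the larger α, the aluminium tends to over-expand; the plates restrain it, putting the aluminium in compression and the brass in tension. With no external load the two internal forces are equal and opposite, magnitude P.
Setting the final lengths equal and cancelling L: (α₁ − α₂)ΔT = P/(A₁E₁) + P/(A₂E₂).
|α₁ − α₂|·ΔT = 3.5×10⁻⁶ × 145 = 0.0005075.
1/(A₁E₁) + 1/(A₂E₂) = 1/(475×69×10³) + 1/(2050×103×10³) = 3.525×10⁻⁸ N⁻¹.
So P = 0.0005075 / 3.525×10⁻⁸ = 14.4 kN.
σ_{aluminium} = P/A₁ = 14400/475 = 30.31 MPa, compressive.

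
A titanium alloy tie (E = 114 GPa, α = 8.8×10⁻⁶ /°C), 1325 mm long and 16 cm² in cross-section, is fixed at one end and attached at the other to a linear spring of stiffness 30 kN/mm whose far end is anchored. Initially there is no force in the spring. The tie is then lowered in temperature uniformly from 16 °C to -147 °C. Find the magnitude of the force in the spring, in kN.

Free thermal contraction: δ_free = αΔT L = 8.8×10⁻⁶ × 163 × 1325 = 1.901 mm.
Let P be the tensile force in the spring. The tie extends elastically by PL/(AE) and the spring stretches by P/k; together these equal δ_free.
P [ L/(AE) + 1/k ] = δ_free → P [ 1325/(1600×114×10³) + 1/(30×10³) ] = 1.901.
P = 1.901 / 4.06×10⁻⁵ = 46820 N.

P ≈ 46.8 kN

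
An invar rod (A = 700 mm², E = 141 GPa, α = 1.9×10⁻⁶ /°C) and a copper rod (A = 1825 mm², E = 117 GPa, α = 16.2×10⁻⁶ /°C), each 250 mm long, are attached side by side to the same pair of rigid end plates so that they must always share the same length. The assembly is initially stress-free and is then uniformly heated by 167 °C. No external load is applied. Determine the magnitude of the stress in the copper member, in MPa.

σ ≈ 88.3 MPa (compressive)

The copper has the larger α, so on heating it would change length more than the invar if both were free. The rigid plates force a common final length, so the copper is put into compression and the invar into tension, with equal and opposite forces P (no external load).
Equating the net (thermal + elastic) strains gives |α₁ − α₂|·ΔT = P·[1/(A₁E₁) + 1/(A₂E₂)].
|α₁ − α₂|·ΔT = 14.3×10⁻⁶ × 167 = 0.002388.
1/(A₁E₁) + 1/(A₂E₂) = 1/(700×141×10³) + 1/(1825×117×10³) = 1.482×10⁻⁸ N⁻¹.
P = 0.002388 / 1.482×10⁻⁸ = 161200 N = 161.2 kN.
σ_{copper} = P/A₂ = 161200/1825 = 88.33 MPa, compressive.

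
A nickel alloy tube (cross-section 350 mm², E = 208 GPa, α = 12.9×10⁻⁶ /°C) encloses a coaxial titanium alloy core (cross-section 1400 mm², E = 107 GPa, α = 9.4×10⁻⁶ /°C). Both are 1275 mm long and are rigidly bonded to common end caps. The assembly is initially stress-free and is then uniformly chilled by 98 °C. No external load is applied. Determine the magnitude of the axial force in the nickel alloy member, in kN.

Both members must finish at the same length. With the larger α, the nickel alloy tends to over-contract; the plates restrain it, putting the nickel alloy in tension and the titanium alloy in compression. With no external load the two internal forces are equal and opposite, magnitude P.
Setting the final lengths equal and cancelling L: (α₁ − α₂)ΔT = P/(A₁E₁) + P/(A₂E₂).
|α₁ − α₂|·ΔT = 3.5×10⁻⁶ × 98 = 0.000343.
1/(A₁E₁) + 1/(A₂E₂) = 1/(350×208×10³) + 1/(1400×107×10³) = 2.041×10⁻⁸ N⁻¹.
So P = 0.000343 / 2.041×10⁻⁸ = 16.8 kN.

P ≈ 16.8 kN (tensile in the nickel alloy)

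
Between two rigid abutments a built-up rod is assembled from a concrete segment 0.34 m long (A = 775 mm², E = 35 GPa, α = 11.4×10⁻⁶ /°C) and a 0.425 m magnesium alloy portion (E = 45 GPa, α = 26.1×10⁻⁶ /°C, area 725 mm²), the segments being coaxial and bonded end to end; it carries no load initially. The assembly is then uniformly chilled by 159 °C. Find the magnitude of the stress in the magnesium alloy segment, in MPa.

If the supports were absent, the total length change would be Σ αᵢΔT Lᵢ = 11.4×10⁻⁶×159×340 + 26.1×10⁻⁶×159×425 = 2.38 mm.
The rigid supports impose zero overall length change; the single axial force P common to all segments must satisfy P Σ Lᵢ/(AᵢEᵢ) = δ_free.
The series flexibility is Σ Lᵢ/(AᵢEᵢ) = 340/(775×35×10³) + 425/(725×45×10³) = 2.556×10⁻⁵ mm/N.
So P = 2.38 / 2.556×10⁻⁵ = 93.11 kN, tensile.
σ_{magnesium alloy} = P / A = 93110 / 725 = 128.4 MPa.

σ ≈ 128 MPa (tensile)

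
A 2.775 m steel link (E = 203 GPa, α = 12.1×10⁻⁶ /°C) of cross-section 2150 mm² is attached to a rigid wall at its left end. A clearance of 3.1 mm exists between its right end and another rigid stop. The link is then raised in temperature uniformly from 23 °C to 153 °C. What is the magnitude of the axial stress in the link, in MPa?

σ ≈ 92.5 MPa (compressive)

Unrestrained expansion: δ_free = αΔT L = 12.1×10⁻⁶ × 130 × 2775 = 4.365 mm.
After closing the 3.1 mm clearance, 4.365 − 3.1 = 1.265 mm of expansion remains to be suppressed by the wall.
Compatibility: PL/(AE) = 1.265 mm, so σ = P/A = E × (1.265/2775) = 92.54 MPa.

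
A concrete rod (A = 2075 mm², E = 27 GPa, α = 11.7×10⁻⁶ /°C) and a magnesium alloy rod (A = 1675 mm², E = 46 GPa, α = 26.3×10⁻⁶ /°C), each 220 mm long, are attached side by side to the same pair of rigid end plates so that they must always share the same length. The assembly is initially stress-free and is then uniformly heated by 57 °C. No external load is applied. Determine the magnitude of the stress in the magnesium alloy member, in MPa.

σ ≈ 16.1 MPa (compressive)

Both members must finish at the same length. With the larger α, the magnesium alloy tends to over-expand; the plates restrain it, putting the magnesium alloy in compression and the concrete in tension. With no external load the two internal forces are equal and opposite, magnitude P.
Compatibility of the two members (thermal + elastic change equal): (α₁ − α₂)ΔT = P·[1/(A₁E₁) + 1/(A₂E₂)].
|α₁ − α₂|·ΔT = 14.6×10⁻⁶ × 57 = 0.0008322.
1/(A₁E₁) + 1/(A₂E₂) = 1/(2075×27×10³) + 1/(1675×46×10³) = 3.083×10⁻⁸ N⁻¹.
So P = 0.0008322 / 3.083×10⁻⁸ = 27 kN.
σ_{magnesium alloy} = P/A₂ = 27000/1675 = 16.12 MPa, compressive.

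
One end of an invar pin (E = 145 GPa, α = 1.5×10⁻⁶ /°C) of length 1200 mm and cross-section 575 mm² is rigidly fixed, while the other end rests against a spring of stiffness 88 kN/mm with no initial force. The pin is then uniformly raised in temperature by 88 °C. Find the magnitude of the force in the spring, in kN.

If the spring were absent the pin would lengthen by αΔT L = 1.5×10⁻⁶ × 88 × 1200 = 0.1584 mm.
Let P be the compressive force at the spring. The pin shortens elastically by PL/(AE) and the spring compresses by P/k; together these equal δ_free.
So P = δ_free / [L/(AE) + 1/k] = 0.1584 / [ 1200/(575×145×10³) + 1/(88×10³) ].
P = 0.1584 / 2.576×10⁻⁵ = 6150 N.

P ≈ 6.15 kN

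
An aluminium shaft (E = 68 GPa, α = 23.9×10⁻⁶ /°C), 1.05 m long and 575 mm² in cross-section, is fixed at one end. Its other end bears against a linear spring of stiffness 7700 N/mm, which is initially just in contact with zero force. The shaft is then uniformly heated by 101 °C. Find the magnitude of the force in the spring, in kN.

The unrestrained thermal change is αΔT L = 23.9×10⁻⁶ × 101 × 1050 = 2.535 mm.
Let P be the compressive force at the spring. The shaft shortens elastically by PL/(AE) and the spring compresses by P/k; together these equal δ_free.
P [ L/(AE) + 1/k ] = δ_free → P [ 1050/(575×68×10³) + 1/(7700) ] = 2.535.
P = 2.535 / 0.0001567 = 16170 N.

P ≈ 16.2 kN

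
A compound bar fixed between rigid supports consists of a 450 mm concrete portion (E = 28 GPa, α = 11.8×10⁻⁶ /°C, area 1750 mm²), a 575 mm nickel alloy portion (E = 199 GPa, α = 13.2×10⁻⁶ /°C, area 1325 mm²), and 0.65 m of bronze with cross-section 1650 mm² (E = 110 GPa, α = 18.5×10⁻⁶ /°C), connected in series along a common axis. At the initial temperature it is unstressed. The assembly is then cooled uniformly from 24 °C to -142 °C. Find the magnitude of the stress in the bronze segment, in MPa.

σ ≈ 168 MPa (tensile)

Free thermal contraction of the whole bar: Σ αᵢΔT Lᵢ = 11.8×10⁻⁶×166×450 + 13.2×10⁻⁶×166×575 + 18.5×10⁻⁶×166×650 = 4.138 mm.
The walls prevent any net length change, so an axial force P (same in every segment) develops. Compatibility: P · Σ Lᵢ/(AᵢEᵢ) = δ_free.
The series flexibility is Σ Lᵢ/(AᵢEᵢ) = 450/(1750×28×10³) + 575/(1325×199×10³) + 650/(1650×110×10³) = 1.495×10⁻⁵ mm/N.
P = 4.138 / 1.495×10⁻⁵ = 276800 N = 276.8 kN, tensile.
σ_{bronze} = P / A = 276800 / 1650 = 167.8 MPa.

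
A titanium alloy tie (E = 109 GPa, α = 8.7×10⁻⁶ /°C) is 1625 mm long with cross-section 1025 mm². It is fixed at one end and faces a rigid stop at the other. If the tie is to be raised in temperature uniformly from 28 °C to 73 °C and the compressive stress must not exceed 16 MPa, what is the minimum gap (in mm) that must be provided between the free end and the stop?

Free expansion if unrestrained: δ_free = αΔT L = 8.7×10⁻⁶ × 45 × 1625 = 0.6362 mm.
At the allowable stress the elastic shortening the wall may impose is σL/E = 16 × 1625 / (109×10³) = 0.2385 mm.
The gap must absorb the remainder: g_min = 0.6362 − 0.2385 = 0.3977 mm.

g ≈ 0.398 mm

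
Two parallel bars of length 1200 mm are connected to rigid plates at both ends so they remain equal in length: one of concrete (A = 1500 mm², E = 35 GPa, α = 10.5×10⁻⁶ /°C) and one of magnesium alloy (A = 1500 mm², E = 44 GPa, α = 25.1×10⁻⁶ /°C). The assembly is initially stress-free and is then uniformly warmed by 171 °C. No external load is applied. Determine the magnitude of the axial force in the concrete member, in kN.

P ≈ 73 kN (tensile in the concrete)

Equilibrium of a rigid end plate with no external load gives equal and opposite internal forces ±P in the two members. Since α_{magnesium alloy} > α_{concrete}, heating drives the magnesium alloy into compression and the concrete into tension.
Compatibility of the two members (thermal + elastic change equal): (α₁ − α₂)ΔT = P·[1/(A₁E₁) + 1/(A₂E₂)].
|α₁ − α₂|·ΔT = 14.6×10⁻⁶ × 171 = 0.002497.
1/(A₁E₁) + 1/(A₂E₂) = 1/(1500×35×10³) + 1/(1500×44×10³) = 3.42×10⁻⁸ N⁻¹.
So P = 0.002497 / 3.42×10⁻⁸ = 73 kN.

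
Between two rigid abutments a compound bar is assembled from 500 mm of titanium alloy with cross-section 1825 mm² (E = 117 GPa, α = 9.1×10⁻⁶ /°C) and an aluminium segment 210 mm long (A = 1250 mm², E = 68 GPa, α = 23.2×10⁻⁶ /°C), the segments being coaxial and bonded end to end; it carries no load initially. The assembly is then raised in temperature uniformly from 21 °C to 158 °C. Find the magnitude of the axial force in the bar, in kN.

Free thermal expansion of the whole bar: Σ αᵢΔT Lᵢ = 9.1×10⁻⁶×137×500 + 23.2×10⁻⁶×137×210 = 1.291 mm.
The rigid supports impose zero overall length change; the single axial force P common to all segments must satisfy P Σ Lᵢ/(AᵢEᵢ) = δ_free.
The series flexibility is Σ Lᵢ/(AᵢEᵢ) = 500/(1825×117×10³) + 210/(1250×68×10³) = 4.812×10⁻⁶ mm/N.
Hence P = δ_free / Σ(L/AE) = 1.291/4.812×10⁻⁶ = 268.2 kN (compressive).

P ≈ 268 kN (compressive)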